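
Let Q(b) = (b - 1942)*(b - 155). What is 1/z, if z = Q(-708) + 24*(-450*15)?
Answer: 1/2124950 ≈ 4.7060e-7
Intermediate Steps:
Q(b) = (-1942 + b)*(-155 + b)
z = 2124950 (z = (301010 + (-708)² - 2097*(-708)) + 24*(-450*15) = (301010 + 501264 + 1484676) + 24*(-6750) = 2286950 - 162000 = 2124950)
1/z = 1/2124950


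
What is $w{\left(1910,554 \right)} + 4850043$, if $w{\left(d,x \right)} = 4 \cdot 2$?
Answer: $4850051$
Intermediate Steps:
$w{\left(d,x \right)} = 8$
$w{\left(1910,554 \right)} + 4850043 = 8 + 4850043 = 4850051$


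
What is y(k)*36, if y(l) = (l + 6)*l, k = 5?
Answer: 1980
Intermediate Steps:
y(l) = l*(6 + l) (y(l) = (6 + l)*l = l*(6 + l))
y(k)*36 = (5*(6 + 5))*36 = (5*11)*36 = 55*36 = 1980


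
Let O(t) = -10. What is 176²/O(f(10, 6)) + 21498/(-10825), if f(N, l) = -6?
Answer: -33553018/10825 ≈ -3099.6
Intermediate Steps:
176²/O(f(10, 6)) + 21498/(-10825) = 176²/(-10) + 21498/(-10825) = 30976*(-⅒) + 21498*(-1/10825) = -15488/5 - 21498/10825 = -33553018/10825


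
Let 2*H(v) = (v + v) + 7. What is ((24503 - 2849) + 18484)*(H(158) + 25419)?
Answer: 1026750109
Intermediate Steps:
H(v) = 7/2 + v (H(v) = ((v + v) + 7)/2 = (2*v + 7)/2 = (7 + 2*v)/2 = 7/2 + v)
((24503 - 2849) + 18484)*(H(158) + 25419) = ((24503 - 2849) + 18484)*((7/2 + 158) + 25419) = (21654 + 18484)*(323/2 + 25419) = 40138*(51161/2) = 1026750109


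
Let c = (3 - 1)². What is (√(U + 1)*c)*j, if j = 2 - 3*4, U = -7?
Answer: -40*I*√6 ≈ -97.98*I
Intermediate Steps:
c = 4 (c = 2² = 4)
j = -10 (j = 2 - 12 = -10)
(√(U + 1)*c)*j = (√(-7 + 1)*4)*(-10) = (√(-6)*4)*(-10) = ((I*√6)*4)*(-10) = (4*I*√6)*(-10) = -40*I*√6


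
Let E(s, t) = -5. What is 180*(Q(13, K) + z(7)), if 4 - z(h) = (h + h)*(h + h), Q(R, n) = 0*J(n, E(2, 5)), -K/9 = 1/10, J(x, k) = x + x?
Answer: -34560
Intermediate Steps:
J(x, k) = 2*x
K = -9/10 ≈ -0.90000
Q(R, n) = 0 (Q(R, n) = 0*(2*n) = 0)
z(h) = 4 - 4*h² (z(h) = 4 - (h + h)*(h + h) = 4 - 2*h*2*h = 4 - 4*h²)
180*(Q(13, K) + z(7)) = 180*(0 + (4 - 4*7²)) = 180*(0 + (4 - 4*49)) = 180*(0 + (4 - 196)) = 180*(0 - 192) = 180*(-192) = -34560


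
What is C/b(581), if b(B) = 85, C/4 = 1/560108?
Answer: 1/11902295 ≈ 8.4017e-8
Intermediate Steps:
C = 1/140027 (C = 4/560108 = 4*(1/560108) = 1/140027 ≈ 7.1415e-6)
C/b(581) = (1/140027)/85 = (1/140027)*(1/85) = 1/11902295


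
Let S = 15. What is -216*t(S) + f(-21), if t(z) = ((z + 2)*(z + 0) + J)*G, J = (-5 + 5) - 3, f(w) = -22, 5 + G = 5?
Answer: -22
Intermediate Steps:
G = 0 (G = -5 + 5 = 0)
J = -3 (J = 0 - 3 = -3)
t(z) = 0 (t(z) = ((z + 2)*(z + 0) - 3)*0 = ((2 + z)*z - 3)*0 = (z*(2 + z) - 3)*0 = (-3 + z*(2 + z))*0 = 0)
-216*t(S) + f(-21) = -216*0 - 22 = 0 - 22 = -22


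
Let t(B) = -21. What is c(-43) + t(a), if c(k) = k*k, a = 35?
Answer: 1828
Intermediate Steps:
c(k) = k**2
c(-43) + t(a) = (-43)**2 - 21 = 1849 - 21 = 1828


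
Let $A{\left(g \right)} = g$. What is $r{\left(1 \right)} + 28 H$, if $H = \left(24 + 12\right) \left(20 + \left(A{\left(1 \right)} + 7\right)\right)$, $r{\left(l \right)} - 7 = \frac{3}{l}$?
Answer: $28234$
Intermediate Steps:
$r{\left(l \right)} = 7 + \frac{3}{l}$
$H = 1008$ ($H = \left(24 + 12\right) \left(20 + \left(1 + 7\right)\right) = 36 \left(20 + 8\right) = 36 \cdot 28 = 1008$)
$r{\left(1 \right)} + 28 H = \left(7 + \frac{3}{1}\right) + 28 \cdot 1008 = \left(7 + 3 \cdot 1\right) + 28224 = \left(7 + 3\right) + 28224 = 10 + 28224 = 28234$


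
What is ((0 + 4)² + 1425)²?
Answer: 2076481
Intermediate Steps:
((0 + 4)² + 1425)² = (4² + 1425)² = (16 + 1425)² = 1441² = 2076481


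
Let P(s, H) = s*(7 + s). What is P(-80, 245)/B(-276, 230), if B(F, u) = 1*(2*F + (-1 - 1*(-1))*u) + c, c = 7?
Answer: -1168/109 ≈ -10.716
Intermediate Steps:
B(F, u) = 7 + 2*F (B(F, u) = 1*(2*F + (-1 - 1*(-1))*u) + 7 = 1*(2*F + (-1 + 1)*u) + 7 = 1*(2*F + 0*u) + 7 = 1*(2*F + 0) + 7 = 1*(2*F) + 7 = 2*F + 7 = 7 + 2*F)
P(-80, 245)/B(-276, 230) = (-80*(7 - 80))/(7 + 2*(-276)) = (-80*(-73))/(7 - 552) = 5840/(-545) = 5840*(-1/545) = -1168/109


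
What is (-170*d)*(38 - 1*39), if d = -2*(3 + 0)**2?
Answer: -3060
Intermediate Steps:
d = -18 (d = -2*3**2 = -2*9 = -18)
(-170*d)*(38 - 1*39) = (-170*(-18))*(38 - 1*39) = 3060*(38 - 39) = 3060*(-1) = -3060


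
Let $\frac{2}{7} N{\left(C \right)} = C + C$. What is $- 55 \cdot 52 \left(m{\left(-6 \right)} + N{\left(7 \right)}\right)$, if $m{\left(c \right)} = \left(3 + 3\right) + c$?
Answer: $-140140$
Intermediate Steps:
$N{\left(C \right)} = 7 C$ ($N{\left(C \right)} = \frac{7 \left(C + C\right)}{2} = \frac{7 \cdot 2 C}{2} = 7 C$)
$m{\left(c \right)} = 6 + c$
$- 55 \cdot 52 \left(m{\left(-6 \right)} + N{\left(7 \right)}\right) = - 55 \cdot 52 \left(\left(6 - 6\right) + 7 \cdot 7\right) = - 55 \cdot 52 \left(0 + 49\right) = - 55 \cdot 52 \cdot 49 = \left(-55\right) 2548 = -140140$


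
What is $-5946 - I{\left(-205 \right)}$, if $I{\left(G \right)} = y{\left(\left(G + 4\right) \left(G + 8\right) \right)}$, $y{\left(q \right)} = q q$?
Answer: $-1567928355$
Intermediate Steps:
$y{\left(q \right)} = q^{2}$
$I{\left(G \right)} = \left(4 + G\right)^{2} \left(8 + G\right)^{2}$ ($I{\left(G \right)} = \left(\left(G + 4\right) \left(G + 8\right)\right)^{2} = \left(\left(4 + G\right) \left(8 + G\right)\right)^{2} = \left(4 + G\right)^{2} \left(8 + G\right)^{2}$)
$-5946 - I{\left(-205 \right)} = -5946 - \left(32 + \left(-205\right)^{2} + 12 \left(-205\right)\right)^{2} = -5946 - \left(32 + 42025 - 2460\right)^{2} = -5946 - 39597^{2} = -5946 - 1567922409 = -1567928355$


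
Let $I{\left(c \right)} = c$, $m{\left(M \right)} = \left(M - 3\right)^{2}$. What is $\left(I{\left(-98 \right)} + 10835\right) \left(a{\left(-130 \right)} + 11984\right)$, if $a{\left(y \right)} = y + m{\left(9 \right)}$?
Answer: $127662930$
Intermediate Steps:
$m{\left(M \right)} = \left(-3 + M\right)^{2}$
$a{\left(y \right)} = 36 + y$ ($a{\left(y \right)} = y + \left(-3 + 9\right)^{2} = y + 6^{2} = y + 36 = 36 + y$)
$\left(I{\left(-98 \right)} + 10835\right) \left(a{\left(-130 \right)} + 11984\right) = \left(-98 + 10835\right) \left(\left(36 - 130\right) + 11984\right) = 10737 \left(-94 + 11984\right) = 10737 \cdot 11890 = 127662930$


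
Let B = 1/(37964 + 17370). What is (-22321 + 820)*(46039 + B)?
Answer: -54774271102527/55334 ≈ -9.8988e+8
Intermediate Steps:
B = 1/55334 ≈ 1.8072e-5
(-22321 + 820)*(46039 + B) = (-22321 + 820)*(46039 + 1/55334) = -21501*2547522027/55334 = -54774271102527/55334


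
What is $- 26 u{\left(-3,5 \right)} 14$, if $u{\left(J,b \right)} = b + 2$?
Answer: $-2548$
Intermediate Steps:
$u{\left(J,b \right)} = 2 + b$
$- 26 u{\left(-3,5 \right)} 14 = - 26 \left(2 + 5\right) 14 = \left(-26\right) 7 \cdot 14 = \left(-182\right) 14 = -2548$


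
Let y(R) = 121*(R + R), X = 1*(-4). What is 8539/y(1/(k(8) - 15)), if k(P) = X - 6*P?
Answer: -572113/242 ≈ -2364.1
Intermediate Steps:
X = -4
k(P) = -4 - 6*P
y(R) = 242*R (y(R) = 121*(2*R) = 242*R)
8539/y(1/(k(8) - 15)) = 8539/((242/((-4 - 6*8) - 15))) = 8539/((242/((-4 - 48) - 15))) = 8539/((242/(-52 - 15))) = 8539/((242/(-67))) = 8539/((242*(-1/67))) = 8539/(-242/67) = 8539*(-67/242) = -572113/242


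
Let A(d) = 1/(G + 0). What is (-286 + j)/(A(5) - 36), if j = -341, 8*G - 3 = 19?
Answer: 6897/392 ≈ 17.594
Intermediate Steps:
G = 11/4 (G = 3/8 + (⅛)*19 = 3/8 + 19/8 = 11/4 ≈ 2.7500)
A(d) = 4/11 (A(d) = 1/(11/4 + 0) = 1/(11/4) = 4/11)
(-286 + j)/(A(5) - 36) = (-286 - 341)/(4/11 - 36) = -627/(-392/11) = -627*(-11/392) = 6897/392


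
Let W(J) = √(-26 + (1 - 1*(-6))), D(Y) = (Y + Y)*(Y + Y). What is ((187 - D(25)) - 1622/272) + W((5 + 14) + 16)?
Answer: -315379/136 + I*√19 ≈ -2319.0 + 4.3589*I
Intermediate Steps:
D(Y) = 4*Y² (D(Y) = (2*Y)*(2*Y) = 4*Y²)
W(J) = I*√19 (W(J) = √(-26 + (1 + 6)) = √(-26 + 7) = √(-19) = I*√19)
((187 - D(25)) - 1622/272) + W((5 + 14) + 16) = ((187 - 4*25²) - 1622/272) + I*√19 = ((187 - 4*625) - 1622*1/272) + I*√19 = ((187 - 1*2500) - 811/136) + I*√19 = ((187 - 2500) - 811/136) + I*√19 = (-2313 - 811/136) + I*√19 = -315379/136 + I*√19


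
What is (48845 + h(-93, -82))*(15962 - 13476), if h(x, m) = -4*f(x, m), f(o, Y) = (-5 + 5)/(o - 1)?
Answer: 121428670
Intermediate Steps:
f(o, Y) = 0 (f(o, Y) = 0/(-1 + o) = 0)
h(x, m) = 0 (h(x, m) = -4*0 = 0)
(48845 + h(-93, -82))*(15962 - 13476) = (48845 + 0)*(15962 - 13476) = 48845*2486 = 121428670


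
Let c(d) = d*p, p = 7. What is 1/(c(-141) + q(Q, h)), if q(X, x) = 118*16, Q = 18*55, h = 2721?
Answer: 1/901 ≈ 0.0011099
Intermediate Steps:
Q = 990
q(X, x) = 1888
c(d) = 7*d (c(d) = d*7 = 7*d)
1/(c(-141) + q(Q, h)) = 1/(7*(-141) + 1888) = 1/(-987 + 1888) = 1/901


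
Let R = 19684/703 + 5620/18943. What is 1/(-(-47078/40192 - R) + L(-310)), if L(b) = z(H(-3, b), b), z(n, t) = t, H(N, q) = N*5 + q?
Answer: -380678528/106792506099 ≈ -0.0035647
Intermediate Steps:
H(N, q) = q + 5*N (H(N, q) = 5*N + q = q + 5*N)
R = 536024/18943 (R = 19684*(1/703) + 5620*(1/18943) = 28 + 5620/18943 = 536024/18943 ≈ 28.297)
L(b) = b
1/(-(-47078/40192 - R) + L(-310)) = 1/(-(-47078/40192 - 1*536024/18943) - 310) = 1/(-(-47078*1/40192 - 536024/18943) - 310) = 1/(-(-23539/20096 - 536024/18943) - 310) = 1/(-1*(-11217837581/380678528) - 310) = 1/(11217837581/380678528 - 310) = 1/(-106792506099/380678528) = -380678528/106792506099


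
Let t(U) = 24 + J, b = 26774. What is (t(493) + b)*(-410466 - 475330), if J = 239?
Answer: -23949266452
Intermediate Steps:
t(U) = 263 (t(U) = 24 + 239 = 263)
(t(493) + b)*(-410466 - 475330) = (263 + 26774)*(-410466 - 475330) = 27037*(-885796) = -23949266452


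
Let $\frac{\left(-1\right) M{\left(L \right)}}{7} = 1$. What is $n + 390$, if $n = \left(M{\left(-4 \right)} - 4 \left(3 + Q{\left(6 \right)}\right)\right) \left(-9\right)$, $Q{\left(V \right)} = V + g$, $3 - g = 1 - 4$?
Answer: $993$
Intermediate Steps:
$g = 6$ ($g = 3 - \left(1 - 4\right) = 3 - -3 = 3 + 3 = 6$)
$M{\left(L \right)} = -7$ ($M{\left(L \right)} = \left(-7\right) 1 = -7$)
$Q{\left(V \right)} = 6 + V$ ($Q{\left(V \right)} = V + 6 = 6 + V$)
$n = 603$ ($n = \left(-7 - 4 \left(3 + \left(6 + 6\right)\right)\right) \left(-9\right) = \left(-7 - 4 \left(3 + 12\right)\right) \left(-9\right) = \left(-7 - 60\right) \left(-9\right) = \left(-67\right) \left(-9\right) = 603$)
$n + 390 = 603 + 390 = 993$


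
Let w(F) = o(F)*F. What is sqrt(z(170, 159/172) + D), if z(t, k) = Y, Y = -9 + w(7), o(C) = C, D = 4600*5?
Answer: 48*sqrt(10) ≈ 151.79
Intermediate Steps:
D = 23000
w(F) = F**2 (w(F) = F*F = F**2)
Y = 40 (Y = -9 + 7**2 = -9 + 49 = 40)
z(t, k) = 40
sqrt(z(170, 159/172) + D) = sqrt(40 + 23000) = sqrt(23040) = 48*sqrt(10)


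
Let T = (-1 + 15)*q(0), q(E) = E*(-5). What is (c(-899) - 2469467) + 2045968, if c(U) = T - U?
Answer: -422600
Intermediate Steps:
q(E) = -5*E
T = 0 (T = (-1 + 15)*(-5*0) = 14*0 = 0)
c(U) = -U (c(U) = 0 - U = -U)
(c(-899) - 2469467) + 2045968 = (-1*(-899) - 2469467) + 2045968 = (899 - 2469467) + 2045968 = -2468568 + 2045968 = -422600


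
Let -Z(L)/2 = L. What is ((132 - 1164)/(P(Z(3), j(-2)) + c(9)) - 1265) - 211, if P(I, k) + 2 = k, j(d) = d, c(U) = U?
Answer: -8412/5 ≈ -1682.4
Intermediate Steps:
Z(L) = -2*L
P(I, k) = -2 + k
((132 - 1164)/(P(Z(3), j(-2)) + c(9)) - 1265) - 211 = ((132 - 1164)/((-2 - 2) + 9) - 1265) - 211 = (-1032/(-4 + 9) - 1265) - 211 = (-1032/5 - 1265) - 211 = -7357/5 - 211 = -8412/5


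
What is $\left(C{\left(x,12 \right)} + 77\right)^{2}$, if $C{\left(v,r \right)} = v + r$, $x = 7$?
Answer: $9216$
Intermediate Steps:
$C{\left(v,r \right)} = r + v$
$\left(C{\left(x,12 \right)} + 77\right)^{2} = \left(\left(12 + 7\right) + 77\right)^{2} = \left(19 + 77\right)^{2} = 96^{2} = 9216$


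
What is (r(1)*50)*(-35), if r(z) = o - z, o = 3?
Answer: -3500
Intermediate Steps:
r(z) = 3 - z
(r(1)*50)*(-35) = ((3 - 1*1)*50)*(-35) = ((3 - 1)*50)*(-35) = (2*50)*(-35) = 100*(-35) = -3500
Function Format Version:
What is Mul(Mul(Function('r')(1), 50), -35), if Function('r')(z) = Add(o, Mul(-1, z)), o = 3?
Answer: -3500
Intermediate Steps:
Function('r')(z) = Add(3, Mul(-1, z))
Mul(Mul(Function('r')(1), 50), -35) = Mul(Mul(Add(3, Mul(-1, 1)), 50), -35) = Mul(Mul(Add(3, -1), 50), -35) = Mul(Mul(2, 50), -35) = Mul(100, -35) = -3500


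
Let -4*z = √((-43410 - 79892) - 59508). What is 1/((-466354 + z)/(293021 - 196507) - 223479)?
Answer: -3330785938399744/744376805028416776041 + 193028*I*√182810/3721884025142083880205 ≈ -4.4746e-6 + 2.2175e-14*I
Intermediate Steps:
z = -I*√182810/4 (z = -√((-43410 - 79892) - 59508)/4 = -√(-123302 - 59508)/4 = -I*√182810/4 ≈ -106.89*I)
1/((-466354 + z)/(293021 - 196507) - 223479) = 1/((-466354 - I*√182810/4)/(293021 - 196507) - 223479) = 1/((-466354 - I*√182810/4)/96514 - 223479) = 1/((-466354 - I*√182810/4)*(1/96514) - 223479) = 1/((-233177/48257 - I*√182810/386056) - 223479) = 1/(-10784659280/48257 - I*√182810/386056)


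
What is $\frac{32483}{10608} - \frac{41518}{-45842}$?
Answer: $\frac{964754315}{243145968} \approx 3.9678$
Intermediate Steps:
$\frac{32483}{10608} - \frac{41518}{-45842} = 32483 \cdot \frac{1}{10608} - - \frac{20759}{22921} = \frac{32483}{10608} + \frac{20759}{22921} = \frac{964754315}{243145968}$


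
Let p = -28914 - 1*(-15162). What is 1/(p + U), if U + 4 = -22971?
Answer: -1/36727 ≈ -2.7228e-5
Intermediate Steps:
p = -13752 (p = -28914 + 15162 = -13752)
U = -22975 (U = -4 - 22971 = -22975)
1/(p + U) = 1/(-13752 - 22975) = 1/(-36727) = -1/36727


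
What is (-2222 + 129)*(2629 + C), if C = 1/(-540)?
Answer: -2971346287/540 ≈ -5.5025e+6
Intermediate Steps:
C = -1/540 ≈ -0.0018519
(-2222 + 129)*(2629 + C) = (-2222 + 129)*(2629 - 1/540) = -2093*1419659/540 = -2971346287/540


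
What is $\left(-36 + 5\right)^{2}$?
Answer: $961$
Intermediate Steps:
$\left(-36 + 5\right)^{2} = \left(-31\right)^{2} = 961$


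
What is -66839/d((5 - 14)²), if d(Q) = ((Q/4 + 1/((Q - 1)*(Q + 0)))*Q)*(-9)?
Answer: 5347120/1180989 ≈ 4.5277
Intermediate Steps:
d(Q) = -9*Q*(Q/4 + 1/(Q*(-1 + Q))) (d(Q) = ((Q*(¼) + 1/((-1 + Q)*Q))*Q)*(-9) = ((Q/4 + 1/(Q*(-1 + Q)))*Q)*(-9) = (Q*(Q/4 + 1/(Q*(-1 + Q))))*(-9) = -9*Q*(Q/4 + 1/(Q*(-1 + Q))))
-66839/d((5 - 14)²) = -66839*4*(-1 + (5 - 14)²)/(9*(-4 + ((5 - 14)²)² - ((5 - 14)²)³)) = -66839*4*(-1 + (-9)²)/(9*(-4 + ((-9)²)² - ((-9)²)³)) = -66839*4*(-1 + 81)/(9*(-4 + 81² - 1*81³)) = -66839*320/(9*(-4 + 6561 - 1*531441)) = -66839*320/(9*(-4 + 6561 - 531441)) = -66839/((9/4)*(1/80)*(-524884)) = -66839/(-1180989/80) = -66839*(-80/1180989) = 5347120/1180989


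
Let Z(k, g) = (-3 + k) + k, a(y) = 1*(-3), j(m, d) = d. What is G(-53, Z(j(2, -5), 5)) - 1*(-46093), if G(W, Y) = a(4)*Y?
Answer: 46132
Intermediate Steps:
a(y) = -3
Z(k, g) = -3 + 2*k
G(W, Y) = -3*Y
G(-53, Z(j(2, -5), 5)) - 1*(-46093) = -3*(-3 + 2*(-5)) - 1*(-46093) = -3*(-3 - 10) + 46093 = -3*(-13) + 46093 = 39 + 46093 = 46132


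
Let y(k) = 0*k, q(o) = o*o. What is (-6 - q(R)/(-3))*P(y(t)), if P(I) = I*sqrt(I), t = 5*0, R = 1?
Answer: 0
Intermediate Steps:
q(o) = o**2
t = 0
y(k) = 0
P(I) = I**(3/2)
(-6 - q(R)/(-3))*P(y(t)) = (-6 - 1**2/(-3))*0**(3/2) = (-6 - (-1)/3)*0 = (-6 - 1*(-1/3))*0 = (-6 + 1/3)*0 = -17/3*0 = 0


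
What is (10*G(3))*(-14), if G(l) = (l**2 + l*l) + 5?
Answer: -3220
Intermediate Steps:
G(l) = 5 + 2*l**2 (G(l) = (l**2 + l**2) + 5 = 2*l**2 + 5 = 5 + 2*l**2)
(10*G(3))*(-14) = (10*(5 + 2*3**2))*(-14) = (10*(5 + 2*9))*(-14) = (10*(5 + 18))*(-14) = (10*23)*(-14) = 230*(-14) = -3220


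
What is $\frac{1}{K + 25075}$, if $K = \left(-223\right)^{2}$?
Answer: $\frac{1}{74804} \approx 1.3368 \cdot 10^{-5}$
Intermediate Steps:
$K = 49729$
$\frac{1}{K + 25075} = \frac{1}{49729 + 25075} = \frac{1}{74804}$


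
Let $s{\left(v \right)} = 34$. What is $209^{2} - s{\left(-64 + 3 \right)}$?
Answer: $43647$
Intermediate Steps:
$209^{2} - s{\left(-64 + 3 \right)} = 209^{2} - 34 = 43681 - 34 = 43647$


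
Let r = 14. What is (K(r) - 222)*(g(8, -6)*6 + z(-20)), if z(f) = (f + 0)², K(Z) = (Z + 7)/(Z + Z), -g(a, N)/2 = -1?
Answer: -91155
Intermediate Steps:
g(a, N) = 2 (g(a, N) = -2*(-1) = 2)
K(Z) = (7 + Z)/(2*Z) (K(Z) = (7 + Z)/((2*Z)) = (7 + Z)*(1/(2*Z)) = (7 + Z)/(2*Z))
z(f) = f²
(K(r) - 222)*(g(8, -6)*6 + z(-20)) = ((½)*(7 + 14)/14 - 222)*(2*6 + (-20)²) = ((½)*(1/14)*21 - 222)*(12 + 400) = (¾ - 222)*412 = -885/4*412 = -91155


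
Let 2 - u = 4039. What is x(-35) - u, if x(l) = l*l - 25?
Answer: 5237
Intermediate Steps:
u = -4037 (u = 2 - 1*4039 = 2 - 4039 = -4037)
x(l) = -25 + l² (x(l) = l² - 25 = -25 + l²)
x(-35) - u = (-25 + (-35)²) - 1*(-4037) = (-25 + 1225) + 4037 = 1200 + 4037 = 5237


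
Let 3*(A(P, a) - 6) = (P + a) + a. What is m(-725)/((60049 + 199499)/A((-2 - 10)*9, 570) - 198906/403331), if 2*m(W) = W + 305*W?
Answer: -869934550625/5811896516 ≈ -149.68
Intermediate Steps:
A(P, a) = 6 + P/3 + 2*a/3 (A(P, a) = 6 + ((P + a) + a)/3 = 6 + (P + 2*a)/3 = 6 + (P/3 + 2*a/3) = 6 + P/3 + 2*a/3)
m(W) = 153*W (m(W) = (W + 305*W)/2 = (306*W)/2 = 153*W)
m(-725)/((60049 + 199499)/A((-2 - 10)*9, 570) - 198906/403331) = (153*(-725))/((60049 + 199499)/(6 + ((-2 - 10)*9)/3 + (⅔)*570) - 198906/403331) = -110925/(259548/(6 + (-12*9)/3 + 380) - 198906*1/403331) = -110925/(259548/(6 + (⅓)*(-108) + 380) - 198906/403331) = -110925/(259548/(6 - 36 + 380) - 198906/403331) = -110925/(259548/350 - 198906/403331) = -110925/(259548*(1/350) - 198906/403331) = -110925/(129774/175 - 198906/403331) = -110925/52307068644/70582925 = -110925*70582925/52307068644 = -869934550625/5811896516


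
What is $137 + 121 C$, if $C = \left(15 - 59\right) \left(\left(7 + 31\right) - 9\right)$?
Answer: $-154259$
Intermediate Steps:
$C = -1276$ ($C = - 44 \left(38 - 9\right) = \left(-44\right) 29 = -1276$)
$137 + 121 C = 137 + 121 \left(-1276\right) = 137 - 154396 = -154259$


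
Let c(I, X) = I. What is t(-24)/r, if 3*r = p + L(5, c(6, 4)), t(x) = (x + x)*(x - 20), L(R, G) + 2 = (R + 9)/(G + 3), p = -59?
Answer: -57024/535 ≈ -106.59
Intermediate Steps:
L(R, G) = -2 + (9 + R)/(3 + G) (L(R, G) = -2 + (R + 9)/(G + 3) = -2 + (9 + R)/(3 + G))
t(x) = 2*x*(-20 + x) (t(x) = (2*x)*(-20 + x) = 2*x*(-20 + x))
r = -535/27 (r = (-59 + (3 + 5 - 2*6)/(3 + 6))/3 = (-59 + (3 + 5 - 12)/9)/3 = (-59 + (1/9)*(-4))/3 = (-59 - 4/9)/3 = (1/3)*(-535/9) = -535/27 ≈ -19.815)
t(-24)/r = (2*(-24)*(-20 - 24))/(-535/27) = -54*(-24)*(-44)/535 = -27/535*2112 = -57024/535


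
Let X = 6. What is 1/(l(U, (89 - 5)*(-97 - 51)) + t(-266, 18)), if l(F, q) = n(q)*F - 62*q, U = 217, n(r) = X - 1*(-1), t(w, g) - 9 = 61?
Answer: 1/772373 ≈ 1.2947e-6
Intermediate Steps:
t(w, g) = 70 (t(w, g) = 9 + 61 = 70)
n(r) = 7 (n(r) = 6 - 1*(-1) = 6 + 1 = 7)
l(F, q) = -62*q + 7*F (l(F, q) = 7*F - 62*q = -62*q + 7*F)
1/(l(U, (89 - 5)*(-97 - 51)) + t(-266, 18)) = 1/((-62*(89 - 5)*(-97 - 51) + 7*217) + 70) = 1/((-5208*(-148) + 1519) + 70) = 1/((-62*(-12432) + 1519) + 70) = 1/((770784 + 1519) + 70) = 1/(772303 + 70) = 1/772373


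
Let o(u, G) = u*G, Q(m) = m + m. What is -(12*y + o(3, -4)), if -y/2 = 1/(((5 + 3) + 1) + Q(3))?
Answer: 68/5 ≈ 13.600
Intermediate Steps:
Q(m) = 2*m
y = -2/15 (y = -2/(((5 + 3) + 1) + 2*3) = -2/((8 + 1) + 6) = -2/(9 + 6) = -2/15 ≈ -0.13333)
o(u, G) = G*u
-(12*y + o(3, -4)) = -(12*(-2/15) - 4*3) = -(-8/5 - 12) = -1*(-68/5) = 68/5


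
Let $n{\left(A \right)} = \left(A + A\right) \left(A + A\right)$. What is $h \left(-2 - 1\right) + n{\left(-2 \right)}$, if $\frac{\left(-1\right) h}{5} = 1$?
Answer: $31$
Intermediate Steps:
$h = -5$ ($h = \left(-5\right) 1 = -5$)
$n{\left(A \right)} = 4 A^{2}$ ($n{\left(A \right)} = 2 A 2 A = 4 A^{2}$)
$h \left(-2 - 1\right) + n{\left(-2 \right)} = - 5 \left(-2 - 1\right) + 4 \left(-2\right)^{2} = - 5 \left(-2 - 1\right) + 4 \cdot 4 = \left(-5\right) \left(-3\right) + 16 = 15 + 16 = 31$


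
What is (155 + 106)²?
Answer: 68121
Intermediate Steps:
(155 + 106)² = 261² = 68121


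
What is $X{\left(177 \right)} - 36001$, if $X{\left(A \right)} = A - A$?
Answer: $-36001$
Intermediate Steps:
$X{\left(A \right)} = 0$
$X{\left(177 \right)} - 36001 = 0 - 36001 = -36001$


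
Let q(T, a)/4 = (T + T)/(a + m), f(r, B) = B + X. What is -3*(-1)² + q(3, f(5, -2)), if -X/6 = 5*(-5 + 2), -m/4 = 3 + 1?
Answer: -8/3 ≈ -2.6667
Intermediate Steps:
m = -16 (m = -4*(3 + 1) = -4*4 = -16)
X = 90 (X = -30*(-5 + 2) = -30*(-3) = -6*(-15) = 90)
f(r, B) = 90 + B (f(r, B) = B + 90 = 90 + B)
q(T, a) = 8*T/(-16 + a) (q(T, a) = 4*((T + T)/(a - 16)) = 4*((2*T)/(-16 + a)) = 4*(2*T/(-16 + a)) = 8*T/(-16 + a))
-3*(-1)² + q(3, f(5, -2)) = -3*(-1)² + 8*3/(-16 + (90 - 2)) = -3*1 + 8*3/(-16 + 88) = -3 + 8*3/72 = -3 + 8*3*(1/72) = -3 + ⅓ = -8/3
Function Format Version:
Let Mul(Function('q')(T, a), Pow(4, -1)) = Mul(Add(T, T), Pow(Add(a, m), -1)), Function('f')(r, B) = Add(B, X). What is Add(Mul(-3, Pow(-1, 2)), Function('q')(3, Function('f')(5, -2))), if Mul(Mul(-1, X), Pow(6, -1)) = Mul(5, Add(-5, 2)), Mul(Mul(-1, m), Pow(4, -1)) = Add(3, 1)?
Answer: Rational(-8, 3) ≈ -2.6667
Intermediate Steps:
m = -16 (m = Mul(-4, Add(3, 1)) = Mul(-4, 4) = -16)
X = 90 (X = Mul(-6, Mul(5, Add(-5, 2))) = Mul(-6, Mul(5, -3)) = Mul(-6, -15) = 90)
Function('f')(r, B) = Add(90, B) (Function('f')(r, B) = Add(B, 90) = Add(90, B))
Function('q')(T, a) = Mul(8, T, Pow(Add(-16, a), -1)) (Function('q')(T, a) = Mul(4, Mul(Add(T, T), Pow(Add(a, -16), -1))) = Mul(4, Mul(Mul(2, T), Pow(Add(-16, a), -1))) = Mul(4, Mul(2, T, Pow(Add(-16, a), -1))) = Mul(8, T, Pow(Add(-16, a), -1)))
Add(Mul(-3, Pow(-1, 2)), Function('q')(3, Function('f')(5, -2))) = Add(Mul(-3, Pow(-1, 2)), Mul(8, 3, Pow(Add(-16, Add(90, -2)), -1))) = Add(Mul(-3, 1), Mul(8, 3, Pow(Add(-16, 88), -1))) = Add(-3, Mul(8, 3, Pow(72, -1))) = Add(-3, Mul(8, 3, Rational(1, 72))) = Add(-3, Rational(1, 3)) = Rational(-8, 3)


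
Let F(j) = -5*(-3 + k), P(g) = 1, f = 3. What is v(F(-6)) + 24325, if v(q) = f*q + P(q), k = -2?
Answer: 24401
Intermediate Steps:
F(j) = 25 (F(j) = -5*(-3 - 2) = -5*(-5) = 25)
v(q) = 1 + 3*q (v(q) = 3*q + 1 = 1 + 3*q)
v(F(-6)) + 24325 = (1 + 3*25) + 24325 = (1 + 75) + 24325 = 76 + 24325 = 24401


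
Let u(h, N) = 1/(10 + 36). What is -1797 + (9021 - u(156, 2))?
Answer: 332303/46 ≈ 7224.0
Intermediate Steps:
u(h, N) = 1/46
-1797 + (9021 - u(156, 2)) = -1797 + (9021 - 1*1/46) = -1797 + (9021 - 1/46) = -1797 + 414965/46 = 332303/46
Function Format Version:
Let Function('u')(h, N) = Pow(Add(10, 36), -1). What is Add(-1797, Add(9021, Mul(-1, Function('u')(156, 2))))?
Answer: Rational(332303, 46) ≈ 7224.0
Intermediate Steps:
Function('u')(h, N) = Rational(1, 46) (Function('u')(h, N) = Pow(46, -1) = Rational(1, 46))
Add(-1797, Add(9021, Mul(-1, Function('u')(156, 2)))) = Add(-1797, Add(9021, Mul(-1, Rational(1, 46)))) = Add(-1797, Add(9021, Rational(-1, 46))) = Add(-1797, Rational(414965, 46)) = Rational(332303, 46)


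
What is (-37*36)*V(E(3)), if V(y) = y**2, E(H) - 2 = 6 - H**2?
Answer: -1332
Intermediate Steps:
E(H) = 8 - H**2 (E(H) = 2 + (6 - H**2) = 8 - H**2)
(-37*36)*V(E(3)) = (-37*36)*(8 - 1*3**2)**2 = -1332*(8 - 1*9)**2 = -1332*(8 - 9)**2 = -1332*(-1)**2 = -1332*1 = -1332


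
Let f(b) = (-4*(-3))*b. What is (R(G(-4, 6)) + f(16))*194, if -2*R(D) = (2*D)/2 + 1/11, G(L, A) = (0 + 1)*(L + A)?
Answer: 407497/11 ≈ 37045.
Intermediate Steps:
G(L, A) = A + L (G(L, A) = 1*(A + L) = A + L)
R(D) = -1/22 - D/2 (R(D) = -((2*D)/2 + 1/11)/2 = -((2*D)*(½) + 1*(1/11))/2 = -(D + 1/11)/2 = -(1/11 + D)/2 = -1/22 - D/2)
f(b) = 12*b
(R(G(-4, 6)) + f(16))*194 = ((-1/22 - (6 - 4)/2) + 12*16)*194 = ((-1/22 - ½*2) + 192)*194 = ((-1/22 - 1) + 192)*194 = (-23/22 + 192)*194 = (4201/22)*194 = 407497/11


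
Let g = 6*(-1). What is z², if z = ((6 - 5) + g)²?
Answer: 625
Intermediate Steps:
g = -6
z = 25 (z = ((6 - 5) - 6)² = (1 - 6)² = (-5)² = 25)
z² = 25² = 625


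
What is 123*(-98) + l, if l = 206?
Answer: -11848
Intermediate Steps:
123*(-98) + l = 123*(-98) + 206 = -12054 + 206 = -11848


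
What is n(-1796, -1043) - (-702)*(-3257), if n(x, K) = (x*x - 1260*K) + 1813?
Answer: 2255195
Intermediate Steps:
n(x, K) = 1813 + x**2 - 1260*K (n(x, K) = (x**2 - 1260*K) + 1813 = 1813 + x**2 - 1260*K)
n(-1796, -1043) - (-702)*(-3257) = (1813 + (-1796)**2 - 1260*(-1043)) - (-702)*(-3257) = (1813 + 3225616 + 1314180) - 1*2286414 = 4541609 - 2286414 = 2255195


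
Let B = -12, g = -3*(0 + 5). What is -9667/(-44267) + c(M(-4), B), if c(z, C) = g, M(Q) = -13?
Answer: -654338/44267 ≈ -14.782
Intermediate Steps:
g = -15 (g = -3*5 = -15)
c(z, C) = -15
-9667/(-44267) + c(M(-4), B) = -9667/(-44267) - 15 = -9667*(-1/44267) - 15 = 9667/44267 - 15 = -654338/44267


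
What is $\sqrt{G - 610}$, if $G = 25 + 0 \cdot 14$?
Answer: $3 i \sqrt{65} \approx 24.187 i$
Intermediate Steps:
$G = 25$ ($G = 25 + 0 = 25$)
$\sqrt{G - 610} = \sqrt{25 - 610} = \sqrt{-585} = 3 i \sqrt{65}$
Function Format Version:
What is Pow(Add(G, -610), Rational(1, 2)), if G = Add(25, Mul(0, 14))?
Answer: Mul(3, I, Pow(65, Rational(1, 2))) ≈ Mul(24.187, I)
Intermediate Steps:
G = 25 (G = Add(25, 0) = 25)
Pow(Add(G, -610), Rational(1, 2)) = Pow(Add(25, -610), Rational(1, 2)) = Pow(-585, Rational(1, 2)) = Mul(3, I, Pow(65, Rational(1, 2)))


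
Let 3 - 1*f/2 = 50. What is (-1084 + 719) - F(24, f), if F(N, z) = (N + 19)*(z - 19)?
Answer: 4494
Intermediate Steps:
f = -94 (f = 6 - 2*50 = 6 - 100 = -94)
F(N, z) = (-19 + z)*(19 + N) (F(N, z) = (19 + N)*(-19 + z) = (-19 + z)*(19 + N))
(-1084 + 719) - F(24, f) = (-1084 + 719) - (-361 - 19*24 + 19*(-94) + 24*(-94)) = -365 - (-361 - 456 - 1786 - 2256) = -365 - 1*(-4859) = -365 + 4859 = 4494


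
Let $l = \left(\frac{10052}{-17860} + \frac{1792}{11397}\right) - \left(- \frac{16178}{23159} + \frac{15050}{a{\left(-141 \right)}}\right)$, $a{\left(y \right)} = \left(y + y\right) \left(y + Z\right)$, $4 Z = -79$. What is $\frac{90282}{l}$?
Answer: $- \frac{68413838564534352570}{29571730561127} \approx -2.3135 \cdot 10^{6}$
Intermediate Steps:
$Z = - \frac{79}{4}$ ($Z = \frac{1}{4} \left(-79\right) = - \frac{79}{4} \approx -19.75$)
$a{\left(y \right)} = 2 y \left(- \frac{79}{4} + y\right)$ ($a{\left(y \right)} = \left(y + y\right) \left(y - \frac{79}{4}\right) = 2 y \left(- \frac{79}{4} + y\right)$)
$l = - \frac{29571730561127}{757779386417385}$ ($l = \left(\frac{10052}{-17860} + \frac{1792}{11397}\right) - \left(- \frac{16178}{23159} + \frac{15050}{\frac{1}{2} \left(-141\right) \left(-79 + 4 \left(-141\right)\right)}\right) = \left(10052 \left(- \frac{1}{17860}\right) + 1792 \cdot \frac{1}{11397}\right) - \left(\left(-16178\right) \frac{1}{23159} + \frac{15050}{\frac{1}{2} \left(-141\right) \left(-79 - 564\right)}\right) = \left(- \frac{2513}{4465} + \frac{1792}{11397}\right) - \left(- \frac{16178}{23159} + \frac{15050}{\frac{1}{2} \left(-141\right) \left(-643\right)}\right) = - \frac{20639381}{50887605} - \left(- \frac{16178}{23159} + \frac{15050}{\frac{90663}{2}}\right) = - \frac{20639381}{50887605} - \left(- \frac{16178}{23159} + 15050 \cdot \frac{2}{90663}\right) = - \frac{20639381}{50887605} - \left(- \frac{16178}{23159} + \frac{30100}{90663}\right) = - \frac{20639381}{50887605} - - \frac{769660114}{2099664417} = - \frac{20639381}{50887605} + \frac{769660114}{2099664417} = - \frac{29571730561127}{757779386417385} \approx -0.039024$)
$\frac{90282}{l} = \frac{90282}{- \frac{29571730561127}{757779386417385}} = 90282 \left(- \frac{757779386417385}{29571730561127}\right) = - \frac{68413838564534352570}{29571730561127}$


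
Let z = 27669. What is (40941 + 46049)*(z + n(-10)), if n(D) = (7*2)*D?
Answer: 2394747710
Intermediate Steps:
n(D) = 14*D
(40941 + 46049)*(z + n(-10)) = (40941 + 46049)*(27669 + 14*(-10)) = 86990*(27669 - 140) = 86990*27529 = 2394747710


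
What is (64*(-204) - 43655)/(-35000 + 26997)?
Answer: 56711/8003 ≈ 7.0862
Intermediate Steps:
(64*(-204) - 43655)/(-35000 + 26997) = (-13056 - 43655)/(-8003) = -56711*(-1/8003) = 56711/8003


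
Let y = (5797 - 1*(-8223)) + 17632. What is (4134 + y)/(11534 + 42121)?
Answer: 35786/53655 ≈ 0.66696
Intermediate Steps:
y = 31652 (y = (5797 + 8223) + 17632 = 14020 + 17632 = 31652)
(4134 + y)/(11534 + 42121) = (4134 + 31652)/(11534 + 42121) = 35786/53655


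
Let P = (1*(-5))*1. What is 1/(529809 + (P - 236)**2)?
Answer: 1/587890 ≈ 1.7010e-6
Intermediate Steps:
P = -5 (P = -5*1 = -5)
1/(529809 + (P - 236)**2) = 1/(529809 + (-5 - 236)**2) = 1/(529809 + (-241)**2) = 1/(529809 + 58081) = 1/587890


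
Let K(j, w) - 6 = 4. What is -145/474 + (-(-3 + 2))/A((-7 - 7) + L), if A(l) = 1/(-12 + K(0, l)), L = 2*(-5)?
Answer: -1093/474 ≈ -2.3059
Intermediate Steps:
L = -10
K(j, w) = 10 (K(j, w) = 6 + 4 = 10)
A(l) = -½ (A(l) = 1/(-12 + 10) = 1/(-2) = -½)
-145/474 + (-(-3 + 2))/A((-7 - 7) + L) = -145/474 + (-(-3 + 2))/(-½) = -145*1/474 - 1*(-1)*(-2) = -145/474 + 1*(-2) = -145/474 - 2 = -1093/474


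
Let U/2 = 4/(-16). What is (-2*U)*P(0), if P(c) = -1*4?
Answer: -4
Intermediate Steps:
P(c) = -4
U = -1/2 (U = 2*(4/(-16)) = 2*(4*(-1/16)) = 2*(-1/4) = -1/2 ≈ -0.50000)
(-2*U)*P(0) = -2*(-1/2)*(-4) = 1*(-4) = -4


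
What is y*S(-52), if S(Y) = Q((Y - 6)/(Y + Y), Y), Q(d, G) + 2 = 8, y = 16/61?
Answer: 96/61 ≈ 1.5738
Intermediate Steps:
y = 16/61 (y = 16*(1/61) = 16/61 ≈ 0.26230)
Q(d, G) = 6 (Q(d, G) = -2 + 8 = 6)
S(Y) = 6
y*S(-52) = (16/61)*6 = 96/61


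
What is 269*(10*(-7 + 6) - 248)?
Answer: -69402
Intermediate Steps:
269*(10*(-7 + 6) - 248) = 269*(10*(-1) - 248) = 269*(-10 - 248) = 269*(-258) = -69402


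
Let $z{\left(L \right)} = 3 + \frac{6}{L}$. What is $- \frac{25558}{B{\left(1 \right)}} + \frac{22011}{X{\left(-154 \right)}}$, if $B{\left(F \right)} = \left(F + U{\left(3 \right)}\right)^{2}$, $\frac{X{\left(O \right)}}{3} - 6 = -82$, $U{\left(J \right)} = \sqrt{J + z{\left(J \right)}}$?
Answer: $- \frac{17841185}{3724} + \frac{102232 \sqrt{2}}{49} \approx -1840.3$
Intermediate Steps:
$U{\left(J \right)} = \sqrt{3 + J + \frac{6}{J}}$ ($U{\left(J \right)} = \sqrt{J + \left(3 + \frac{6}{J}\right)} = \sqrt{3 + J + \frac{6}{J}}$)
$X{\left(O \right)} = -228$ ($X{\left(O \right)} = 18 + 3 \left(-82\right) = 18 - 246 = -228$)
$B{\left(F \right)} = \left(F + 2 \sqrt{2}\right)^{2}$ ($B{\left(F \right)} = \left(F + \sqrt{3 + 3 + \frac{6}{3}}\right)^{2} = \left(F + \sqrt{3 + 3 + 6 \cdot \frac{1}{3}}\right)^{2} = \left(F + \sqrt{3 + 3 + 2}\right)^{2} = \left(F + \sqrt{8}\right)^{2} = \left(F + 2 \sqrt{2}\right)^{2}$)
$- \frac{25558}{B{\left(1 \right)}} + \frac{22011}{X{\left(-154 \right)}} = - \frac{25558}{\left(1 + 2 \sqrt{2}\right)^{2}} + \frac{22011}{-228} = - \frac{25558}{\left(1 + 2 \sqrt{2}\right)^{2}} + 22011 \left(- \frac{1}{228}\right) = - \frac{25558}{\left(1 + 2 \sqrt{2}\right)^{2}} - \frac{7337}{76} = - \frac{7337}{76} - \frac{25558}{\left(1 + 2 \sqrt{2}\right)^{2}}$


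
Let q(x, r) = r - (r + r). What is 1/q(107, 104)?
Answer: -1/104 ≈ -0.0096154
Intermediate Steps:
q(x, r) = -r (q(x, r) = r - 2*r = -r)
1/q(107, 104) = 1/(-1*104) = 1/(-104) = -1/104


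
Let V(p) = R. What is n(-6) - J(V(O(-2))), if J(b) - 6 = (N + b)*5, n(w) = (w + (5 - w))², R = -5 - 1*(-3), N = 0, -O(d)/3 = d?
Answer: 29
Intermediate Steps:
O(d) = -3*d
R = -2 (R = -5 + 3 = -2)
V(p) = -2
n(w) = 25 (n(w) = 5² = 25)
J(b) = 6 + 5*b (J(b) = 6 + (0 + b)*5 = 6 + b*5 = 6 + 5*b)
n(-6) - J(V(O(-2))) = 25 - (6 + 5*(-2)) = 25 - (6 - 10) = 25 - 1*(-4) = 25 + 4 = 29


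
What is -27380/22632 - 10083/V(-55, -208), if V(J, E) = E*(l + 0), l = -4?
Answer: -31372327/2353728 ≈ -13.329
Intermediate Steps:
V(J, E) = -4*E (V(J, E) = E*(-4 + 0) = E*(-4) = -4*E)
-27380/22632 - 10083/V(-55, -208) = -27380/22632 - 10083/((-4*(-208))) = -27380*1/22632 - 10083/832 = -6845/5658 - 10083*1/832 = -6845/5658 - 10083/832 = -31372327/2353728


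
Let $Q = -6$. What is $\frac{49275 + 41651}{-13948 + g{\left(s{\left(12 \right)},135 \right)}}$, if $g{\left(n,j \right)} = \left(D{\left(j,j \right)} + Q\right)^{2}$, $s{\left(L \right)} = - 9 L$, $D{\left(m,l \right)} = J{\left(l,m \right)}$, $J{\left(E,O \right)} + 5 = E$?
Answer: $\frac{45463}{714} \approx 63.674$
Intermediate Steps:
$J{\left(E,O \right)} = -5 + E$
$D{\left(m,l \right)} = -5 + l$
$g{\left(n,j \right)} = \left(-11 + j\right)^{2}$ ($g{\left(n,j \right)} = \left(\left(-5 + j\right) - 6\right)^{2} = \left(-11 + j\right)^{2}$)
$\frac{49275 + 41651}{-13948 + g{\left(s{\left(12 \right)},135 \right)}} = \frac{49275 + 41651}{-13948 + \left(-11 + 135\right)^{2}} = \frac{90926}{-13948 + 124^{2}} = \frac{90926}{-13948 + 15376} = \frac{90926}{1428} = 90926 \cdot \frac{1}{1428} = \frac{45463}{714}$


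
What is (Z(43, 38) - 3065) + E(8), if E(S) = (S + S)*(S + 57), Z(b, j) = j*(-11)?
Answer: -2443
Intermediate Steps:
Z(b, j) = -11*j
E(S) = 2*S*(57 + S) (E(S) = (2*S)*(57 + S) = 2*S*(57 + S))
(Z(43, 38) - 3065) + E(8) = (-11*38 - 3065) + 2*8*(57 + 8) = (-418 - 3065) + 2*8*65 = -3483 + 1040 = -2443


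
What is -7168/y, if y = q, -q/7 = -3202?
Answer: -512/1601 ≈ -0.31980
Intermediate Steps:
q = 22414 (q = -7*(-3202) = 22414)
y = 22414
-7168/y = -7168/22414 = -7168*1/22414 = -512/1601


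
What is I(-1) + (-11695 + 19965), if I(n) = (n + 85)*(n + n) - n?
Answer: 8103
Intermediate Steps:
I(n) = -n + 2*n*(85 + n) (I(n) = (85 + n)*(2*n) - n = 2*n*(85 + n) - n = -n + 2*n*(85 + n))
I(-1) + (-11695 + 19965) = -(169 + 2*(-1)) + (-11695 + 19965) = -(169 - 2) + 8270 = -1*167 + 8270 = -167 + 8270 = 8103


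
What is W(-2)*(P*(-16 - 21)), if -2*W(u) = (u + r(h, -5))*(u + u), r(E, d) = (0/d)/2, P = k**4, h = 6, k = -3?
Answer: 11988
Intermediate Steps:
P = 81 (P = (-3)**4 = 81)
r(E, d) = 0 (r(E, d) = 0*(1/2) = 0)
W(u) = -u**2 (W(u) = -(u + 0)*(u + u)/2 = -u*2*u/2 = -u**2)
W(-2)*(P*(-16 - 21)) = (-1*(-2)**2)*(81*(-16 - 21)) = (-1*4)*(81*(-37)) = -4*(-2997) = 11988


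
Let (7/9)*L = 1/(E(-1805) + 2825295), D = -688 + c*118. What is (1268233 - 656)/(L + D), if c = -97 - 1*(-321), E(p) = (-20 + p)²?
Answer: 54621718240880/1109346031369 ≈ 49.238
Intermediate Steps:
c = 224 (c = -97 + 321 = 224)
D = 25744 (D = -688 + 224*118 = -688 + 26432 = 25744)
L = 9/43091440 (L = 9/(7*((-20 - 1805)² + 2825295)) = 9/(7*((-1825)² + 2825295)) = 9/(7*(3330625 + 2825295)) = (9/7)/6155920 = (9/7)*(1/6155920) = 9/43091440 ≈ 2.0886e-7)
(1268233 - 656)/(L + D) = (1268233 - 656)/(9/43091440 + 25744) = 1267577/(1109346031369/43091440) = 1267577*(43091440/1109346031369) = 54621718240880/1109346031369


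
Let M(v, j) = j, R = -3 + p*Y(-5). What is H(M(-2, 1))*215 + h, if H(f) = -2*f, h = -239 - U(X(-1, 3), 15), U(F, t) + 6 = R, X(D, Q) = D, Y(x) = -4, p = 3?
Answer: -648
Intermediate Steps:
R = -15 (R = -3 + 3*(-4) = -3 - 12 = -15)
U(F, t) = -21 (U(F, t) = -6 - 15 = -21)
h = -218 (h = -239 - 1*(-21) = -239 + 21 = -218)
H(M(-2, 1))*215 + h = -2*1*215 - 218 = -2*215 - 218 = -430 - 218 = -648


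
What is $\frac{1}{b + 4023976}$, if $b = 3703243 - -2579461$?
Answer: $\frac{1}{10306680} \approx 9.7024 \cdot 10^{-8}$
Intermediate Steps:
$b = 6282704$ ($b = 3703243 + 2579461 = 6282704$)
$\frac{1}{b + 4023976} = \frac{1}{6282704 + 4023976} = \frac{1}{10306680}$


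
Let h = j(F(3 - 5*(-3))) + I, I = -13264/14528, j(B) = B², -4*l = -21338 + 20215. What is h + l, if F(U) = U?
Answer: 137071/227 ≈ 603.84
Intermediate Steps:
l = 1123/4 (l = -(-21338 + 20215)/4 = -¼*(-1123) = 1123/4 ≈ 280.75)
I = -829/908 (I = -13264*1/14528 = -829/908 ≈ -0.91300)
h = 293363/908 (h = (3 - 5*(-3))² - 829/908 = (3 + 15)² - 829/908 = 18² - 829/908 = 324 - 829/908 = 293363/908 ≈ 323.09)
h + l = 293363/908 + 1123/4 = 137071/227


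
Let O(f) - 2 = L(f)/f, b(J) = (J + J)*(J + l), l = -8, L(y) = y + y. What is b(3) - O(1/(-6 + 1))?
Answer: -34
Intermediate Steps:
L(y) = 2*y
b(J) = 2*J*(-8 + J) (b(J) = (J + J)*(J - 8) = (2*J)*(-8 + J) = 2*J*(-8 + J))
O(f) = 4 (O(f) = 2 + (2*f)/f = 2 + 2 = 4)
b(3) - O(1/(-6 + 1)) = 2*3*(-8 + 3) - 1*4 = 2*3*(-5) - 4 = -30 - 4 = -34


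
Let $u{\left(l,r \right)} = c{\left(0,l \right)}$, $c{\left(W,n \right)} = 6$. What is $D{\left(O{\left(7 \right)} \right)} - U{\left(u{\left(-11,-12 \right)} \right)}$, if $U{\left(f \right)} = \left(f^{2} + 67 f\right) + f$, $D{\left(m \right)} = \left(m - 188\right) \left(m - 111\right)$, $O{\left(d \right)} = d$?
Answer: $18380$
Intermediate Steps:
$u{\left(l,r \right)} = 6$
$D{\left(m \right)} = \left(-188 + m\right) \left(-111 + m\right)$
$U{\left(f \right)} = f^{2} + 68 f$
$D{\left(O{\left(7 \right)} \right)} - U{\left(u{\left(-11,-12 \right)} \right)} = \left(20868 + 7^{2} - 2093\right) - 6 \left(68 + 6\right) = \left(20868 + 49 - 2093\right) - 6 \cdot 74 = 18824 - 444 = 18380$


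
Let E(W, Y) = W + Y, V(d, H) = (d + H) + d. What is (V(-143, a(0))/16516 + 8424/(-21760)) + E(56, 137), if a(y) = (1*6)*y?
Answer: 2163017523/11230880 ≈ 192.60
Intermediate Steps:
a(y) = 6*y
V(d, H) = H + 2*d (V(d, H) = (H + d) + d = H + 2*d)
(V(-143, a(0))/16516 + 8424/(-21760)) + E(56, 137) = ((6*0 + 2*(-143))/16516 + 8424/(-21760)) + (56 + 137) = ((0 - 286)*(1/16516) + 8424*(-1/21760)) + 193 = (-286*1/16516 - 1053/2720) + 193 = (-143/8258 - 1053/2720) + 193 = -4542317/11230880 + 193 = 2163017523/11230880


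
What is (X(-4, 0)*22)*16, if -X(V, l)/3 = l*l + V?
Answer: 4224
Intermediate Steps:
X(V, l) = -3*V - 3*l**2 (X(V, l) = -3*(l*l + V) = -3*(l**2 + V) = -3*(V + l**2) = -3*V - 3*l**2)
(X(-4, 0)*22)*16 = ((-3*(-4) - 3*0**2)*22)*16 = ((12 - 3*0)*22)*16 = ((12 + 0)*22)*16 = (12*22)*16 = 264*16 = 4224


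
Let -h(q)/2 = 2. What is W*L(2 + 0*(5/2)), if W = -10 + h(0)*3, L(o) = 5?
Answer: -110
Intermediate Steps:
h(q) = -4 (h(q) = -2*2 = -4)
W = -22 (W = -10 - 4*3 = -10 - 12 = -22)
W*L(2 + 0*(5/2)) = -22*5 = -110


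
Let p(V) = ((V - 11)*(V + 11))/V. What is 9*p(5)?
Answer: -864/5 ≈ -172.80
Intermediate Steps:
p(V) = (-11 + V)*(11 + V)/V (p(V) = ((-11 + V)*(11 + V))/V = (-11 + V)*(11 + V)/V)
9*p(5) = 9*(5 - 121/5) = 9*(-96/5) = -864/5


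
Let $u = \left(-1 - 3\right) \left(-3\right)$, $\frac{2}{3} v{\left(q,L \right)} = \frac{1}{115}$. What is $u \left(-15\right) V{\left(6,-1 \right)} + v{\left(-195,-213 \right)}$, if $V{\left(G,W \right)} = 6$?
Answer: $- \frac{248397}{230} \approx -1080.0$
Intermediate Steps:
$v{\left(q,L \right)} = \frac{3}{230}$ ($v{\left(q,L \right)} = \frac{3}{2 \cdot 115} = \frac{3}{2} \cdot \frac{1}{115} = \frac{3}{230}$)
$u = 12$ ($u = \left(-4\right) \left(-3\right) = 12$)
$u \left(-15\right) V{\left(6,-1 \right)} + v{\left(-195,-213 \right)} = 12 \left(-15\right) 6 + \frac{3}{230} = \left(-180\right) 6 + \frac{3}{230} = -1080 + \frac{3}{230} = - \frac{248397}{230}$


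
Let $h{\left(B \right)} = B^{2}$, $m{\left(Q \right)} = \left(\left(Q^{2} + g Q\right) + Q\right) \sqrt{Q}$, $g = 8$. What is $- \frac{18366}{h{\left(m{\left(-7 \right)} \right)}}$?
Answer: $\frac{9183}{686} \approx 13.386$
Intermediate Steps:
$m{\left(Q \right)} = \sqrt{Q} \left(Q^{2} + 9 Q\right)$ ($m{\left(Q \right)} = \left(\left(Q^{2} + 8 Q\right) + Q\right) \sqrt{Q} = \left(Q^{2} + 9 Q\right) \sqrt{Q} = \sqrt{Q} \left(Q^{2} + 9 Q\right)$)
$- \frac{18366}{h{\left(m{\left(-7 \right)} \right)}} = - \frac{18366}{\left(\left(-7\right)^{\frac{3}{2}} \left(9 - 7\right)\right)^{2}} = - \frac{18366}{\left(- 7 i \sqrt{7} \cdot 2\right)^{2}} = - \frac{18366}{\left(- 14 i \sqrt{7}\right)^{2}} = - \frac{18366}{-1372} = \left(-18366\right) \left(- \frac{1}{1372}\right) = \frac{9183}{686}$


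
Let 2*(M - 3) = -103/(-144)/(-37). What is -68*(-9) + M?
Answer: 6553337/10656 ≈ 614.99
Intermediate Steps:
M = 31865/10656 (M = 3 + (-103/(-144)/(-37))/2 = 3 + (-103*(-1/144)*(-1/37))/2 = 3 + ((103/144)*(-1/37))/2 = 3 + (½)*(-103/5328) = 3 - 103/10656 = 31865/10656 ≈ 2.9903)
-68*(-9) + M = -68*(-9) + 31865/10656 = 612 + 31865/10656 = 6553337/10656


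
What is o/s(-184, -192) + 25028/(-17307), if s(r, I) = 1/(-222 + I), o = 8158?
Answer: -58452894512/17307 ≈ -3.3774e+6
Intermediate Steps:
o/s(-184, -192) + 25028/(-17307) = 8158/(1/(-222 - 192)) + 25028/(-17307) = 8158/(1/(-414)) + 25028*(-1/17307) = 8158/(-1/414) - 25028/17307 = 8158*(-414) - 25028/17307 = -3377412 - 25028/17307 = -58452894512/17307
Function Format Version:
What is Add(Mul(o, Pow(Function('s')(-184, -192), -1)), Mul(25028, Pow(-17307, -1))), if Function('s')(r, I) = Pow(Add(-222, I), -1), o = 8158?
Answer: Rational(-58452894512, 17307) ≈ -3.3774e+6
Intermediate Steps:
Add(Mul(o, Pow(Function('s')(-184, -192), -1)), Mul(25028, Pow(-17307, -1))) = Add(Mul(8158, Pow(Pow(Add(-222, -192), -1), -1)), Mul(25028, Pow(-17307, -1))) = Add(Mul(8158, Pow(Pow(-414, -1), -1)), Mul(25028, Rational(-1, 17307))) = Add(Mul(8158, Pow(Rational(-1, 414), -1)), Rational(-25028, 17307)) = Add(Mul(8158, -414), Rational(-25028, 17307)) = Add(-3377412, Rational(-25028, 17307)) = Rational(-58452894512, 17307)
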